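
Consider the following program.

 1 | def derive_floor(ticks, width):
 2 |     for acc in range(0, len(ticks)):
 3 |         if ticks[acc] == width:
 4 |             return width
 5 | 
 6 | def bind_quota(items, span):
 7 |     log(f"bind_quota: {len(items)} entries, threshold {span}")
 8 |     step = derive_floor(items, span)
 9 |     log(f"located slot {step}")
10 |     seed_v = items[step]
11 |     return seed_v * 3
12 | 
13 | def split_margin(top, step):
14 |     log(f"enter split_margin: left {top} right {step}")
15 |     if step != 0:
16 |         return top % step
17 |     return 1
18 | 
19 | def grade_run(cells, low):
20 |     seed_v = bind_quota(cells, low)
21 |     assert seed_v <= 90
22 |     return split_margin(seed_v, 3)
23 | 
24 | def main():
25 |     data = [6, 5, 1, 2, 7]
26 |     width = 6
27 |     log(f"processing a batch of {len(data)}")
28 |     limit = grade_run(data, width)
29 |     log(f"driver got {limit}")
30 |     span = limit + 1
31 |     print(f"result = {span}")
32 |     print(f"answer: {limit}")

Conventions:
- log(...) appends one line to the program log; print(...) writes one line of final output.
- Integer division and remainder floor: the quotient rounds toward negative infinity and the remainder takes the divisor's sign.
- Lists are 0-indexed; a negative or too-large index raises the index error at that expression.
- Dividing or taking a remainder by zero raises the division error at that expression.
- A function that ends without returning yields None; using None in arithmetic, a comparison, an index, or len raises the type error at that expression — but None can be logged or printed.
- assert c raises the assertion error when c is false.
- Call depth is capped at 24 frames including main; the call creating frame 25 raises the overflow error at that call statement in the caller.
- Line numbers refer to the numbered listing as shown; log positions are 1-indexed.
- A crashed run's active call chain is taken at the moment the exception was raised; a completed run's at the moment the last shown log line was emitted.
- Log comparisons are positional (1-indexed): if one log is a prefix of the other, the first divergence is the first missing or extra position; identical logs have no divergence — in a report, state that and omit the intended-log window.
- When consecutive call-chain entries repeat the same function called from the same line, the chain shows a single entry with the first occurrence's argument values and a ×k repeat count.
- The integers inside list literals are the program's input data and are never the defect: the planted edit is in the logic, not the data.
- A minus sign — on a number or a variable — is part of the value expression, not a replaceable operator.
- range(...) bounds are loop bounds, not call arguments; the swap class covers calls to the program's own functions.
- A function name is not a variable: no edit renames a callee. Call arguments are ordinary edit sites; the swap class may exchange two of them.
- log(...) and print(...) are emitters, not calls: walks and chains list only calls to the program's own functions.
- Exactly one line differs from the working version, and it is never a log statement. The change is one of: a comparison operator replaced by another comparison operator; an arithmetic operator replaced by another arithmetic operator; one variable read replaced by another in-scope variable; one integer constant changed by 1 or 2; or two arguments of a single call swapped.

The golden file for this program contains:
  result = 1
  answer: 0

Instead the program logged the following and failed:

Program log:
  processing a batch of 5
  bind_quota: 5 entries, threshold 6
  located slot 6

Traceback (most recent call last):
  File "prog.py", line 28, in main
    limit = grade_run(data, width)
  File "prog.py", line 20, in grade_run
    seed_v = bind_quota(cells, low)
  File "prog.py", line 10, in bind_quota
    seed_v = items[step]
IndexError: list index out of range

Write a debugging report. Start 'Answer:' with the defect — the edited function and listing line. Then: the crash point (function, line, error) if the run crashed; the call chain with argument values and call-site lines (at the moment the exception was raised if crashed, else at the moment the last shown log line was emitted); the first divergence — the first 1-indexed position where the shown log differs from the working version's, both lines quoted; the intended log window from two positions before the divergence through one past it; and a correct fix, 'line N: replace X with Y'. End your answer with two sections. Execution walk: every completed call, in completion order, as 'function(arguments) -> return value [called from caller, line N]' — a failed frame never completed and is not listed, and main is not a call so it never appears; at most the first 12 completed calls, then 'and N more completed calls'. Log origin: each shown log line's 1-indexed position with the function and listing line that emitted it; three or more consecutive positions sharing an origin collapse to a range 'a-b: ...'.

Answer: the defect is in derive_floor at line 4.
The tell: The log first diverges at position 3: the faulty run prints 'located slot 6' where the working version prints 'located slot 0'.
Crash: bind_quota, line 10, IndexError.
Call chain: main -> grade_run([6, 5, 1, 2, 7], 6) (called at line 28) -> bind_quota([6, 5, 1, 2, 7], 6) (called at line 20).
First divergence: position 3 — shown 'located slot 6', intended 'located slot 0'.
Intended log window:
  1: processing a batch of 5
  2: bind_quota: 5 entries, threshold 6
  3: located slot 0
  4: enter split_margin: left 18 right 3
Execution walk:
  derive_floor([6, 5, 1, 2, 7], 6) -> 6  [called from bind_quota, line 8]
Log origin:
  1: logged in main at line 27
  2: logged in bind_quota at line 7
  3: logged in bind_quota at line 9
A correct fix: line 4: replace `width` with `acc`.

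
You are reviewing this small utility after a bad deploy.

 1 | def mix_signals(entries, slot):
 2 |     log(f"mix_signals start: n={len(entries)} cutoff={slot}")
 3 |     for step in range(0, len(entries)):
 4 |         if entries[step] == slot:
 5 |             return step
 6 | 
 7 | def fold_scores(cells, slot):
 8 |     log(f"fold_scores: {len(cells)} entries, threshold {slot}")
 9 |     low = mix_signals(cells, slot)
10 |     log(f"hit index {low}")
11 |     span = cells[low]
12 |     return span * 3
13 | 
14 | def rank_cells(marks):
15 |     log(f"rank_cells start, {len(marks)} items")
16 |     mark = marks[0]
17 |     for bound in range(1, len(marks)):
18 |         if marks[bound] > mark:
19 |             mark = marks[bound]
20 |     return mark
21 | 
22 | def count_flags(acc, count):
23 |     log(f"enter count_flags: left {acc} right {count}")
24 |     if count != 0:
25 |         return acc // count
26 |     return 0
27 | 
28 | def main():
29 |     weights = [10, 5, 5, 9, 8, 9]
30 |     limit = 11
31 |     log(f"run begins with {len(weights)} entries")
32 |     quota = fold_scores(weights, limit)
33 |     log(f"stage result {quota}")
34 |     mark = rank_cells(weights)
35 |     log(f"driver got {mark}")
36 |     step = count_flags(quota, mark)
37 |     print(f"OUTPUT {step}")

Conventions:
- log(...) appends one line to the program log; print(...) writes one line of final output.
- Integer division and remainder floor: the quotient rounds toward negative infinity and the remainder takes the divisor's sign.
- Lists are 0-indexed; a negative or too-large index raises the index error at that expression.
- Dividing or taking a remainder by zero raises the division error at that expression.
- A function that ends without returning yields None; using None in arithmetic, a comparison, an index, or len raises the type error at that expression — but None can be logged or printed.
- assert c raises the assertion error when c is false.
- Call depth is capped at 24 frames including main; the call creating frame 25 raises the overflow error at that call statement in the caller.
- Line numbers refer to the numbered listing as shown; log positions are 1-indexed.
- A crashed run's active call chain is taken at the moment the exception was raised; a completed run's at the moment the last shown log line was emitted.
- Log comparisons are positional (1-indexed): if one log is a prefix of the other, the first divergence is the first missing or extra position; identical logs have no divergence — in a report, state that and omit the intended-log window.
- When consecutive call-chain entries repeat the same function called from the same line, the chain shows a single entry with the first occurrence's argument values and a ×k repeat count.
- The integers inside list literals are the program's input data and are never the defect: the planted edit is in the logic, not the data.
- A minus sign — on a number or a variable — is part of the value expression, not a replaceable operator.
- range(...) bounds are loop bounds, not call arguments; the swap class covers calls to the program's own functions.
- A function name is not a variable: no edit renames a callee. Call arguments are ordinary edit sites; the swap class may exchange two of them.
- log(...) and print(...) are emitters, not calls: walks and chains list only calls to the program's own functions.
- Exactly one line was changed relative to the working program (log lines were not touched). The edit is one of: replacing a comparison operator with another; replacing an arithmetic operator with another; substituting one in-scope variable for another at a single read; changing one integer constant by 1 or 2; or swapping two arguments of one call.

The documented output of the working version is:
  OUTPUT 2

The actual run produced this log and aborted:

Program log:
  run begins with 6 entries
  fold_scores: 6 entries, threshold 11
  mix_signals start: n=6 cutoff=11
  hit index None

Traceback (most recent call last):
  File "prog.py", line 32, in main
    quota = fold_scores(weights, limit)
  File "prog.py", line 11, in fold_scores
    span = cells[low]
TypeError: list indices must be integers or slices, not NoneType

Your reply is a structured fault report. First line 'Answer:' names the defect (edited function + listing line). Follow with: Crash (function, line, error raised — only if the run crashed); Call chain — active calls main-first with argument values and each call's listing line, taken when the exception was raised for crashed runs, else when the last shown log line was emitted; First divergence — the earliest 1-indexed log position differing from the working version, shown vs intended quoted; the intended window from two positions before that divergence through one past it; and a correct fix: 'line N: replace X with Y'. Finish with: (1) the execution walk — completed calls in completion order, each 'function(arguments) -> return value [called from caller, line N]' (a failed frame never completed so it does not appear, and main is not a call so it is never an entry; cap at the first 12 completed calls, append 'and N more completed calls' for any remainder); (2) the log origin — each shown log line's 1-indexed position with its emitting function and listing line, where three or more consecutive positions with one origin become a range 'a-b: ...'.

Answer: the defect is in main at line 30.
Key observation: At log position 2 the runs split — shown 'fold_scores: 6 entries, threshold 11', but the working version logs 'fold_scores: 6 entries, threshold 9'.
Crash: fold_scores, line 11, TypeError.
Call chain: main -> fold_scores([10, 5, 5, 9, 8, 9], 11) (called at line 32).
First divergence: position 2 — the shown line 'fold_scores: 6 entries, threshold 11' should read 'fold_scores: 6 entries, threshold 9'.
Intended log window:
  1: run begins with 6 entries
  2: fold_scores: 6 entries, threshold 9
  3: mix_signals start: n=6 cutoff=9
Execution walk:
  mix_signals([10, 5, 5, 9, 8, 9], 11) -> None  [called from fold_scores, line 9]
Log line origins:
  1: emitted by main (line 31)
  2: emitted by fold_scores (line 8)
  3: emitted by mix_signals (line 2)
  4: emitted by fold_scores (line 10)
A correct fix: line 30: replace `11` with `9`.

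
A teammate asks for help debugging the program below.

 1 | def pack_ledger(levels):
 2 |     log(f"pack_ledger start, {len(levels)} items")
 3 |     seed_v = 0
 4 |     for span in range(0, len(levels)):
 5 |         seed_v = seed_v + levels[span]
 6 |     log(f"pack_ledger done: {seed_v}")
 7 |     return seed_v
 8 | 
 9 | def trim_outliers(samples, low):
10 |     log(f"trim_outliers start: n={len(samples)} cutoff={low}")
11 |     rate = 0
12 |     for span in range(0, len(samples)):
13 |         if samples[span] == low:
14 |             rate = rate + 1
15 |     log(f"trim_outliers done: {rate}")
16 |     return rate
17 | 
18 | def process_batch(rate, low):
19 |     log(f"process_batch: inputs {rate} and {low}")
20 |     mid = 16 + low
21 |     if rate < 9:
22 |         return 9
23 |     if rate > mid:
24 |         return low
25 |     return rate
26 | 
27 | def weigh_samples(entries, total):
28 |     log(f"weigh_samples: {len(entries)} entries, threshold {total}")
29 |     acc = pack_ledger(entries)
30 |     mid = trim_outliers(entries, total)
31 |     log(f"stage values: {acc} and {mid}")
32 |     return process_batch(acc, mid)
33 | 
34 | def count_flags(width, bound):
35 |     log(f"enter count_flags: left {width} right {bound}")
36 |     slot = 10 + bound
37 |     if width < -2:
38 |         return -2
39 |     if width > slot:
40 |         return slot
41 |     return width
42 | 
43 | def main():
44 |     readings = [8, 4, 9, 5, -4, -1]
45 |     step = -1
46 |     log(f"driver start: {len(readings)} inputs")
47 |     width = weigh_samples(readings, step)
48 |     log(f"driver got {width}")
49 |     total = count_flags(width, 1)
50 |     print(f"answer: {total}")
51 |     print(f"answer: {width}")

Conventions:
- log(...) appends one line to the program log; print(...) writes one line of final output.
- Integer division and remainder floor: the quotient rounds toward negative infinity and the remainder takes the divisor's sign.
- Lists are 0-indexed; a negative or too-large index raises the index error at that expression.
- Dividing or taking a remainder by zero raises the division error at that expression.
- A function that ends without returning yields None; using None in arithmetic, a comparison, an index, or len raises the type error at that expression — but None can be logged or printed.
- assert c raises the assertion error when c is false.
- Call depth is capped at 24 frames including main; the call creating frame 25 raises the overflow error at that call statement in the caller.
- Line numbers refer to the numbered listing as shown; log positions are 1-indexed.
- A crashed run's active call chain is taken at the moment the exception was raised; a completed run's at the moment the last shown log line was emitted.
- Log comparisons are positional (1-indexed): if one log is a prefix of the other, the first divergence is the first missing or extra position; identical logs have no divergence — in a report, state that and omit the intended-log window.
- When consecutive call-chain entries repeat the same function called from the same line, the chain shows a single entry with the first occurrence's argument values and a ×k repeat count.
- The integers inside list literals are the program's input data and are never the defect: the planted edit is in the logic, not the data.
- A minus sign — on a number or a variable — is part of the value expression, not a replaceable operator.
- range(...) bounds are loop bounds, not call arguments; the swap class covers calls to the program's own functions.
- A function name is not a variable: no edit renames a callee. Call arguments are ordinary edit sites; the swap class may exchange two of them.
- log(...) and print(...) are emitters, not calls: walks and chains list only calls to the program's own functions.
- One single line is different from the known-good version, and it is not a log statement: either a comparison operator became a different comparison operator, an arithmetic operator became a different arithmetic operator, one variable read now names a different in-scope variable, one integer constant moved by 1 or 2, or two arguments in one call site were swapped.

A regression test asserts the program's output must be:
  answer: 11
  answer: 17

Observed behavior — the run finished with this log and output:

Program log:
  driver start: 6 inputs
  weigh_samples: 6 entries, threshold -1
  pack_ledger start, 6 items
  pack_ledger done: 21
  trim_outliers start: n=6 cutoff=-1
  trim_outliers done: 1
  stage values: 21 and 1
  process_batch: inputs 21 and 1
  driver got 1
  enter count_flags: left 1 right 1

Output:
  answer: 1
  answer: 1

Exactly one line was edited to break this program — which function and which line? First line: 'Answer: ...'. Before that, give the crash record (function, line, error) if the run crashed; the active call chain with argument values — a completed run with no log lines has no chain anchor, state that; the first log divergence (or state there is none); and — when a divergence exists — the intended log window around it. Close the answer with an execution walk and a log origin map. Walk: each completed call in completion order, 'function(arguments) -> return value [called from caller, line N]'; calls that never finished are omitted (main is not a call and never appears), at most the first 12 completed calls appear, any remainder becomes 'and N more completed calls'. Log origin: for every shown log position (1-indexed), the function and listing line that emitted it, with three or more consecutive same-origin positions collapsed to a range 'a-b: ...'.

Answer: the defect is in process_batch at line 24.
Core observation: Position 9 is the first bad log line: 'driver got 1' should read 'driver got 17'.
Call chain: main -> count_flags(1, 1) (called at line 49).
First divergence: position 9; shown 'driver got 1' vs intended 'driver got 17'.
Intended log window:
  7: stage values: 21 and 1
  8: process_batch: inputs 21 and 1
  9: driver got 17
  10: enter count_flags: left 17 right 1
Execution walk:
  pack_ledger([8, 4, 9, 5, -4, -1]) -> 21  [called from weigh_samples, line 29]
  trim_outliers([8, 4, 9, 5, -4, -1], -1) -> 1  [called from weigh_samples, line 30]
  process_batch(21, 1) -> 1  [called from weigh_samples, line 32]
  weigh_samples([8, 4, 9, 5, -4, -1], -1) -> 1  [called from main, line 47]
  count_flags(1, 1) -> 1  [called from main, line 49]
Origin of each log line:
  1 — main, line 46
  2 — weigh_samples, line 28
  3 — pack_ledger, line 2
  4 — pack_ledger, line 6
  5 — trim_outliers, line 10
  6 — trim_outliers, line 15
  7 — weigh_samples, line 31
  8 — process_batch, line 19
  9 — main, line 48
  10 — count_flags, line 35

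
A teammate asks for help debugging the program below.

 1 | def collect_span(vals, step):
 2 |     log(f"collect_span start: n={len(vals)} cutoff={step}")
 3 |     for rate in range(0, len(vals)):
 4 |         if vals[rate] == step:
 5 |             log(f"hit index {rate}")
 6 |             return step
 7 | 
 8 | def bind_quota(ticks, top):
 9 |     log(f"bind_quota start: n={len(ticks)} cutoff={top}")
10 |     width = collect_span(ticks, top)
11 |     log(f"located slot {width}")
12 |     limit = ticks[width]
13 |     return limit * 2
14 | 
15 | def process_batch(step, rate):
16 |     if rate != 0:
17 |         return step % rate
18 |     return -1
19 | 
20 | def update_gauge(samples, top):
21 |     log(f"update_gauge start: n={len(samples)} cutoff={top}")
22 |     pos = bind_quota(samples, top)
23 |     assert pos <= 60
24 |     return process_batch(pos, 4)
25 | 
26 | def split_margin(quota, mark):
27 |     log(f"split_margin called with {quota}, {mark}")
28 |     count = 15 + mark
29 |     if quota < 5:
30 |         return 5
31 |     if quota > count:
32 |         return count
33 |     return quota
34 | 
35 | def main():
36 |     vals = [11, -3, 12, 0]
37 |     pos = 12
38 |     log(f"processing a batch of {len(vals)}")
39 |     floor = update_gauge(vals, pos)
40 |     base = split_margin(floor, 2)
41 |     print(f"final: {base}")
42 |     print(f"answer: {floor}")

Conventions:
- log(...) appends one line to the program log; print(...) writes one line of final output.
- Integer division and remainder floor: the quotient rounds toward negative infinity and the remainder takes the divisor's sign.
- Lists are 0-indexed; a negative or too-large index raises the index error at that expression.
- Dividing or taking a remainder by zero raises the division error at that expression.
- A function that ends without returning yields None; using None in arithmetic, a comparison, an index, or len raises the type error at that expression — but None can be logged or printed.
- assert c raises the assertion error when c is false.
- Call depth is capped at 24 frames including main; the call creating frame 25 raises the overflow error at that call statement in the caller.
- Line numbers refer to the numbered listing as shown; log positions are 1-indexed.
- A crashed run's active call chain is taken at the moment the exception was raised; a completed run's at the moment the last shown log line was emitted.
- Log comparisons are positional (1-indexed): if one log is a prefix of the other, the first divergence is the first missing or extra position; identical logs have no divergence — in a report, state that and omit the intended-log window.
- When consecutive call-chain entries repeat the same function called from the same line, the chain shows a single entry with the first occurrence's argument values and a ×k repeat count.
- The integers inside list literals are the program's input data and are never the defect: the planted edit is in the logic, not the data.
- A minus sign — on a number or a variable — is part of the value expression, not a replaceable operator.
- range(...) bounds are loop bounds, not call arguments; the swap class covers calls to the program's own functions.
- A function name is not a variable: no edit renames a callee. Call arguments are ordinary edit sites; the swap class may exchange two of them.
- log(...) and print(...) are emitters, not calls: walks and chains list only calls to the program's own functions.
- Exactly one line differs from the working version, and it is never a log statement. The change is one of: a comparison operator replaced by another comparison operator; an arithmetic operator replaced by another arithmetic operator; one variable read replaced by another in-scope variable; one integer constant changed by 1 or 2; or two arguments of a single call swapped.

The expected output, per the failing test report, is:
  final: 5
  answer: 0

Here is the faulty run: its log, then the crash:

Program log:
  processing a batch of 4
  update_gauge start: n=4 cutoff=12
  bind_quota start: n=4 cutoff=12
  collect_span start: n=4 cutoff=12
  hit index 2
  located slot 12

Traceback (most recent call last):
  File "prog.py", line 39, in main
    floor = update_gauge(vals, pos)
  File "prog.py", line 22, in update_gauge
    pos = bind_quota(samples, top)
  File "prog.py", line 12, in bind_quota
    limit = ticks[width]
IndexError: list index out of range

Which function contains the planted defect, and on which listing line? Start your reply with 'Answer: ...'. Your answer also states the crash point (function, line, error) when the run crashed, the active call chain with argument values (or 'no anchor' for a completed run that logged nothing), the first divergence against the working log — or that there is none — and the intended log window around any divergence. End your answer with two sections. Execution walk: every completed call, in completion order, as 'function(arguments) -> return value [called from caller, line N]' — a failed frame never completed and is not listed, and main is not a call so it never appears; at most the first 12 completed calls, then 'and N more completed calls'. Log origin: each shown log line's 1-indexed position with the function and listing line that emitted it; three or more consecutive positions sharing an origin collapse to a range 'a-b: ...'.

Answer: the defect is in collect_span at line 6.
The tell: The log first diverges at position 6: the faulty run prints 'located slot 12' where the working version prints 'located slot 2'.
Crash: bind_quota, line 12, IndexError.
Call chain: main -> update_gauge([11, -3, 12, 0], 12) (called at line 39) -> bind_quota([11, -3, 12, 0], 12) (called at line 22).
First divergence: position 6 — the shown line 'located slot 12' should read 'located slot 2'.
Intended log window:
  4: collect_span start: n=4 cutoff=12
  5: hit index 2
  6: located slot 2
  7: split_margin called with 0, 2
Execution walk:
  collect_span([11, -3, 12, 0], 12) -> 12  [called from bind_quota, line 10]
Log origin:
  1: logged in main at line 38
  2: logged in update_gauge at line 21
  3: logged in bind_quota at line 9
  4: logged in collect_span at line 2
  5: logged in collect_span at line 5
  6: logged in bind_quota at line 11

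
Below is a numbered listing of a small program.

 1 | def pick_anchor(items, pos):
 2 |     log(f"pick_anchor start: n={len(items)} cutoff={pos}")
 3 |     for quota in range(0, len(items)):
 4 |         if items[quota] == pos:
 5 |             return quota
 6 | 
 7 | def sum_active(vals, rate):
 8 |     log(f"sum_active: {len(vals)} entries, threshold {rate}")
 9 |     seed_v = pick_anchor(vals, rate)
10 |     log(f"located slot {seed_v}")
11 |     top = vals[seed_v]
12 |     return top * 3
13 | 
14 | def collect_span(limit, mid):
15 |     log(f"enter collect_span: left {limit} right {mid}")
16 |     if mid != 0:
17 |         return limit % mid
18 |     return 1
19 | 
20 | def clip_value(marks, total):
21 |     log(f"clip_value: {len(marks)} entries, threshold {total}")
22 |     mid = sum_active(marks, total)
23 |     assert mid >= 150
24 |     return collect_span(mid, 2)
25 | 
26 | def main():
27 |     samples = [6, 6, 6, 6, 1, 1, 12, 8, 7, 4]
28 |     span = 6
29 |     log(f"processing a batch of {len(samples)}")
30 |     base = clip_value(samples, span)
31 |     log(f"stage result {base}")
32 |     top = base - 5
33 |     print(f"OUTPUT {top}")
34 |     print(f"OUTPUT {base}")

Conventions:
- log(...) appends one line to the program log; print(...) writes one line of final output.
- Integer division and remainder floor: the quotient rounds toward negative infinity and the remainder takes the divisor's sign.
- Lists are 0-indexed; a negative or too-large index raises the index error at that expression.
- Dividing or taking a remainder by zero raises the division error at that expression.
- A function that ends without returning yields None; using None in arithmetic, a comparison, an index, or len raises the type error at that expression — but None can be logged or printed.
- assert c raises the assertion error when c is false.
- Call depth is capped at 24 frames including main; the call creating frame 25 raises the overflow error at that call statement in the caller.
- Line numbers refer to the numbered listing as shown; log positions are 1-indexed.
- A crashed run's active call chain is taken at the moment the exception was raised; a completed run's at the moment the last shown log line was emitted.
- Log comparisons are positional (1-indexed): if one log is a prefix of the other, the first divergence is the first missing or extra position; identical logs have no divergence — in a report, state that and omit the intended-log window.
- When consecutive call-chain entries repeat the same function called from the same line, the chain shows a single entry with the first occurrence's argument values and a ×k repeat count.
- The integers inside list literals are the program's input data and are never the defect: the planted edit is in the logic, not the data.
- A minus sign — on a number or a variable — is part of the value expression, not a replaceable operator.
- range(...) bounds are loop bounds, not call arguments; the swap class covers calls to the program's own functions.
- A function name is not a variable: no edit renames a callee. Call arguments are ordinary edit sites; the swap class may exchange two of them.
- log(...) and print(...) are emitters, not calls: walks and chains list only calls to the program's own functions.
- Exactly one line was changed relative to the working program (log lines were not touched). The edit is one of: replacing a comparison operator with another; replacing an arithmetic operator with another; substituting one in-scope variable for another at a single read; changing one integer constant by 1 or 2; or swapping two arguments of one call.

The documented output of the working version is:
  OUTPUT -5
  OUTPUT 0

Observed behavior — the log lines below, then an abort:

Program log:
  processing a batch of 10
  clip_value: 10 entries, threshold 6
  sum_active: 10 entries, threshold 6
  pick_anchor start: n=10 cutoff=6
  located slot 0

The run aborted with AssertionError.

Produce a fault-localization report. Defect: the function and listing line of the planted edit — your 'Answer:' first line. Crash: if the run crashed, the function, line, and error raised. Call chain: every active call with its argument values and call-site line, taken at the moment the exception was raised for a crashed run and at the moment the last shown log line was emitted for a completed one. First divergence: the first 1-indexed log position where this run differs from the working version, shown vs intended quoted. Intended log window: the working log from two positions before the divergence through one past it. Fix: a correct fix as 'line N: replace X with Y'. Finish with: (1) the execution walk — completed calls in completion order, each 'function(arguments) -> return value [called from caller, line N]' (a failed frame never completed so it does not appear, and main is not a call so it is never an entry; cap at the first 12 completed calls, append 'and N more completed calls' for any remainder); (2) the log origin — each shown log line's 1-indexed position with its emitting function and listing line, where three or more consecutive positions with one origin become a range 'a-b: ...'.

Answer: the defect is in clip_value at line 23.
Key observation: Only 5 log lines were emitted before the run died; the intended continuation was 'enter collect_span: left 18 right 2'.
Crash: clip_value, line 23, AssertionError.
Call chain: main -> clip_value([6, 6, 6, 6, 1, 1, 12, 8, 7, 4], 6) (called at line 30).
First divergence: position 6 — the faulty run's log ends after 5 lines; the working version continues with 'enter collect_span: left 18 right 2'.
Intended log window:
  4: pick_anchor start: n=10 cutoff=6
  5: located slot 0
  6: enter collect_span: left 18 right 2
  7: stage result 0
Execution walk:
  pick_anchor([6, 6, 6, 6, 1, 1, 12, 8, 7, 4], 6) -> 0  [called from sum_active, line 9]
  sum_active([6, 6, 6, 6, 1, 1, 12, 8, 7, 4], 6) -> 18  [called from clip_value, line 22]
Log origin:
  1 — main, line 29
  2 — clip_value, line 21
  3 — sum_active, line 8
  4 — pick_anchor, line 2
  5 — sum_active, line 10
A correct fix: line 23: replace `>=` with `<=`.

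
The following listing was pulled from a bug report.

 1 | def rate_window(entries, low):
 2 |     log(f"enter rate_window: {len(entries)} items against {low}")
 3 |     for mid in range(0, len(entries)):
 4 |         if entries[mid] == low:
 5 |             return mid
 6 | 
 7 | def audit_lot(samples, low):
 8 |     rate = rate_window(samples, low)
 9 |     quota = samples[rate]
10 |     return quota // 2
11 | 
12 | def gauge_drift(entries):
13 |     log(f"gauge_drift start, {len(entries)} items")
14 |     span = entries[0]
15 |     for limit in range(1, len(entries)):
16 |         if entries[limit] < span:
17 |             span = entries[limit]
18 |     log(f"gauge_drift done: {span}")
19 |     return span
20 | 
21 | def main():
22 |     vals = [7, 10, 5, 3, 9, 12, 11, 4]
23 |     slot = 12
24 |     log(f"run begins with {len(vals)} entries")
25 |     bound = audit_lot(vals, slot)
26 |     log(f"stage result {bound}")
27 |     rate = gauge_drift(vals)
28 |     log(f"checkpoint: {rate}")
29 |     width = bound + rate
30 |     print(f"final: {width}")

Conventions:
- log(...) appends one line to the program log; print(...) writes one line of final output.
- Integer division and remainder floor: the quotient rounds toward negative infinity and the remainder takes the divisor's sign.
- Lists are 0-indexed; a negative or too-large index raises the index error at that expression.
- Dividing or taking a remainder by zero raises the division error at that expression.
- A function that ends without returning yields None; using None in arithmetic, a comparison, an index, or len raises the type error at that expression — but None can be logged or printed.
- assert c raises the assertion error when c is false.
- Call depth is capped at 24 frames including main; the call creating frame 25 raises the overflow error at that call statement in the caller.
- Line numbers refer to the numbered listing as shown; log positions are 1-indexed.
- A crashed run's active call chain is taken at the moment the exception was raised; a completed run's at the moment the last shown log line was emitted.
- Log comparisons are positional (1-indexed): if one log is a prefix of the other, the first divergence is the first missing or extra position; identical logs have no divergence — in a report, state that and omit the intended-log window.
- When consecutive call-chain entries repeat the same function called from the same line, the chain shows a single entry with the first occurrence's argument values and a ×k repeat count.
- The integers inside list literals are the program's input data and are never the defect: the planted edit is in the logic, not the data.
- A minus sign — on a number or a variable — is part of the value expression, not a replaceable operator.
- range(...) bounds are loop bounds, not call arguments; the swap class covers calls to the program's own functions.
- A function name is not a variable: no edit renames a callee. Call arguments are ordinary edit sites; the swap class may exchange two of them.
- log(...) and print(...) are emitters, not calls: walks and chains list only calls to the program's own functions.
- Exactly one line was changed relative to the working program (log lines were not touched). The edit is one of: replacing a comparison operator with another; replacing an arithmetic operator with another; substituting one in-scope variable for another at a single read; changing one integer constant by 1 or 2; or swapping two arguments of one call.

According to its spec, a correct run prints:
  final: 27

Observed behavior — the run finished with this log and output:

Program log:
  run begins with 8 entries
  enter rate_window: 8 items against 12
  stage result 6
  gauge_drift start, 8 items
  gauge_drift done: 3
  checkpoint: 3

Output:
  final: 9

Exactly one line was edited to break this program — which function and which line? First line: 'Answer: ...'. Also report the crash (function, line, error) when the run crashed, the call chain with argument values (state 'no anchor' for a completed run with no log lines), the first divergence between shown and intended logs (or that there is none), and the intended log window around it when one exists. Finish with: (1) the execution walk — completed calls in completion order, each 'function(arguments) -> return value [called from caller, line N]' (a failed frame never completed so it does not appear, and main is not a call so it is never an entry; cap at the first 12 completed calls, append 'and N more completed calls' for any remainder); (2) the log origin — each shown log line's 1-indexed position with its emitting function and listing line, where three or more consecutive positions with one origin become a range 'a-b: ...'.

Answer: the defect is in audit_lot at line 10.
Core observation: Position 3 is the first bad log line: 'stage result 6' should read 'stage result 24'.
Call chain: main.
First divergence: position 3 — the shown line 'stage result 6' should read 'stage result 24'.
Intended log window:
  1: run begins with 8 entries
  2: enter rate_window: 8 items against 12
  3: stage result 24
  4: gauge_drift start, 8 items
Execution walk:
  rate_window([7, 10, 5, 3, 9, 12, 11, 4], 12) -> 5  [called from audit_lot, line 8]
  audit_lot([7, 10, 5, 3, 9, 12, 11, 4], 12) -> 6  [called from main, line 25]
  gauge_drift([7, 10, 5, 3, 9, 12, 11, 4]) -> 3  [called from main, line 27]
Log origin:
  1: from main, line 24
  2: from rate_window, line 2
  3: from main, line 26
  4: from gauge_drift, line 13
  5: from gauge_drift, line 18
  6: from main, line 28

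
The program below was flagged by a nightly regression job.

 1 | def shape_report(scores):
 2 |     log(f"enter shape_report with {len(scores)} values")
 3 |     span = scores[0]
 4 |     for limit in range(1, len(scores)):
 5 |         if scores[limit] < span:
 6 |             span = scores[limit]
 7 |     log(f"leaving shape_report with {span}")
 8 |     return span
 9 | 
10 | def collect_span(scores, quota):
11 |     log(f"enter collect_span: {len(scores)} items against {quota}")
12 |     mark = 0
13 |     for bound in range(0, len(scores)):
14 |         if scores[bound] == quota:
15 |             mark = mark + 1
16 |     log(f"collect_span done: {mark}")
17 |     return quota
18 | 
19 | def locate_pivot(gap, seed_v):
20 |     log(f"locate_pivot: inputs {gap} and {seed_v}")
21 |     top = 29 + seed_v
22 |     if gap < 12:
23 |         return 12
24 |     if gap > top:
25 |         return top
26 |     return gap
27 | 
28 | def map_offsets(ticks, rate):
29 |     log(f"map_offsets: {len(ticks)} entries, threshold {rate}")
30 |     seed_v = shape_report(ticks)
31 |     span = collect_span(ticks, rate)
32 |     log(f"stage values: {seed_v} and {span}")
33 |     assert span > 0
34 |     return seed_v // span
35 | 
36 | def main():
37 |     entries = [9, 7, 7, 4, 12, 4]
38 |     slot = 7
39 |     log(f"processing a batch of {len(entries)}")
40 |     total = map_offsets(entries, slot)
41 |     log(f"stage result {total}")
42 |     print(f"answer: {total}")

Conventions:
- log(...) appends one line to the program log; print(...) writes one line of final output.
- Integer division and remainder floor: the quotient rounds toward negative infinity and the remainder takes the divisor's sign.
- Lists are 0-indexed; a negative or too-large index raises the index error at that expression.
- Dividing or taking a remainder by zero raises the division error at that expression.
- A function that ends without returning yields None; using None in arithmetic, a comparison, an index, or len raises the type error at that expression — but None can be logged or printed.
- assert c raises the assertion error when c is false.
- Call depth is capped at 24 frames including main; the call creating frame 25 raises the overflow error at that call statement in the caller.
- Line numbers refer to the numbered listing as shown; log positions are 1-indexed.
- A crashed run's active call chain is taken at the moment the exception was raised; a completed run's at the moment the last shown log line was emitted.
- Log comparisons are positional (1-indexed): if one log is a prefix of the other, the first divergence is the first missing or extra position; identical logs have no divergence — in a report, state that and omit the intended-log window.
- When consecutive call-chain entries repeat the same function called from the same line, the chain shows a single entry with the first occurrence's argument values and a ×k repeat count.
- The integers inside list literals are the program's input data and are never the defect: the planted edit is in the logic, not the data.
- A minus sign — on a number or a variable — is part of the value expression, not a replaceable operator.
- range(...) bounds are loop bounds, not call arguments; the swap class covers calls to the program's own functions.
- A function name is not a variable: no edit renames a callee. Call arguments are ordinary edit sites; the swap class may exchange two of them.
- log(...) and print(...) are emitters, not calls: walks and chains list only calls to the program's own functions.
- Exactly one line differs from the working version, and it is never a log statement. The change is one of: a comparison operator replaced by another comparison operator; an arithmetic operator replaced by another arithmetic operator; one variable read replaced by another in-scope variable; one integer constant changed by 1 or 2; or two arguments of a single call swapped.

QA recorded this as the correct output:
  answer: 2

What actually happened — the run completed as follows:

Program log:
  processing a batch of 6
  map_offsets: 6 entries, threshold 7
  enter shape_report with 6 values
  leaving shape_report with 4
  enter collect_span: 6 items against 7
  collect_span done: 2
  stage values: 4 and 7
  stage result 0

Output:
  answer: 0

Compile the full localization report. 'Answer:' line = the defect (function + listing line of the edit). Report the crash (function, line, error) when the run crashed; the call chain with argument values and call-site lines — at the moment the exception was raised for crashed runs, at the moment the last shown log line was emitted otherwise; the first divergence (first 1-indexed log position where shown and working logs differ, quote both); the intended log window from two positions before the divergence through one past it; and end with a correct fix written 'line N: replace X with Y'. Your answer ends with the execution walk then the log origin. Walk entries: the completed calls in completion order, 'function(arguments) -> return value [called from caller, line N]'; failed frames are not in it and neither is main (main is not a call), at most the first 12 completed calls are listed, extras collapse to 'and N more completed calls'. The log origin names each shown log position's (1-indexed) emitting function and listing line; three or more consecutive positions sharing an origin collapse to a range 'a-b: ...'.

Answer: the defect is in collect_span at line 17.
Core observation: The log first diverges at position 7: the faulty run prints 'stage values: 4 and 7' where the working version prints 'stage values: 4 and 2'.
Call chain: main.
First divergence: at position 7 the run shows 'stage values: 4 and 7' where the working version logs 'stage values: 4 and 2'.
Intended log window:
  5: enter collect_span: 6 items against 7
  6: collect_span done: 2
  7: stage values: 4 and 2
  8: stage result 2
Execution walk:
  shape_report([9, 7, 7, 4, 12, 4]) -> 4  [called from map_offsets, line 30]
  collect_span([9, 7, 7, 4, 12, 4], 7) -> 7  [called from map_offsets, line 31]
  map_offsets([9, 7, 7, 4, 12, 4], 7) -> 0  [called from main, line 40]
Log line origins:
  1 — main, line 39
  2 — map_offsets, line 29
  3 — shape_report, line 2
  4 — shape_report, line 7
  5 — collect_span, line 11
  6 — collect_span, line 16
  7 — map_offsets, line 32
  8 — main, line 41
A correct fix: line 17: replace `quota` with `mark`.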